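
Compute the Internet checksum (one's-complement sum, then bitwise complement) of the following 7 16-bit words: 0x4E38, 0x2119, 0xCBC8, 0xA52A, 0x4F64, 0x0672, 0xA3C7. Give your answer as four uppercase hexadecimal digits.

One's-complement addition (fold any carry out of bit 15 back into bit 0):
  0x4E38 + 0x2119 = 0x06F51
  0x6F51 + 0xCBC8 = 0x13B19 → wrap carry → 0x3B1A
  0x3B1A + 0xA52A = 0x0E044
  0xE044 + 0x4F64 = 0x12FA8 → wrap carry → 0x2FA9
  0x2FA9 + 0x0672 = 0x0361B
  0x361B + 0xA3C7 = 0x0D9E2
One's-complement sum = 0xD9E2.
Checksum = ~0xD9E2 & 0xFFFF = 0x261D.

261D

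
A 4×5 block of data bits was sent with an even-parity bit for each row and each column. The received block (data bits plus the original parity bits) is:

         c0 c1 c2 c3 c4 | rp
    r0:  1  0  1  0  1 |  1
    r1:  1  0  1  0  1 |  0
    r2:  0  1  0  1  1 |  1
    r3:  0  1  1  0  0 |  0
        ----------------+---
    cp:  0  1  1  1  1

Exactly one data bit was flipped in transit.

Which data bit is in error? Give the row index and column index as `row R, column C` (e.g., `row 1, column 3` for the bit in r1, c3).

row 1, column 1

Recompute each row's even parity and compare to rp:
  r0: data parity 1, sent rp 1 → ok
  r1: data parity 1, sent rp 0 → mismatch
  r2: data parity 1, sent rp 1 → ok
  r3: data parity 0, sent rp 0 → ok
Recompute each column's even parity and compare to cp:
  c0: data parity 0, sent cp 0 → ok
  c1: data parity 0, sent cp 1 → mismatch
  c2: data parity 1, sent cp 1 → ok
  c3: data parity 1, sent cp 1 → ok
  c4: data parity 1, sent cp 1 → ok
Exactly one row (r1) and one column (c1) fail → the flipped bit is at their intersection.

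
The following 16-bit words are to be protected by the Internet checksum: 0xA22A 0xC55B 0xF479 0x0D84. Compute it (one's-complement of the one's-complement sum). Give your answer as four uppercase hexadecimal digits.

One's-complement addition (fold any carry out of bit 15 back into bit 0):
  0xA22A + 0xC55B = 0x16785 → wrap carry → 0x6786
  0x6786 + 0xF479 = 0x15BFF → wrap carry → 0x5C00
  0x5C00 + 0x0D84 = 0x06984
One's-complement sum = 0x6984.
Checksum = ~0x6984 & 0xFFFF = 0x967B.

967B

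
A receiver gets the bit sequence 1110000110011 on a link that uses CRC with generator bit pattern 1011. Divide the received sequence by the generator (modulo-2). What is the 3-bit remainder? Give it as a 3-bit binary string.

000

Modulo-2 division of 1110000110011 by 1011:
  pos 0: 1110 XOR 1011 = 0101
  pos 1: 1010 XOR 1011 = 0001
  pos 4: 1001 XOR 1011 = 0010
  pos 6: 1010 XOR 1011 = 0001
  pos 9: 1011 XOR 1011 = 0000
Remainder = 000 (zero — the frame passes the CRC check).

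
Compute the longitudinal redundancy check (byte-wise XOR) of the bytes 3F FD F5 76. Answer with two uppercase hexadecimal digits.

XOR the bytes together:
  start with 0x3F
  0x3F ⊕ 0xFD = 0xC2
  0xC2 ⊕ 0xF5 = 0x37
  0x37 ⊕ 0x76 = 0x41

41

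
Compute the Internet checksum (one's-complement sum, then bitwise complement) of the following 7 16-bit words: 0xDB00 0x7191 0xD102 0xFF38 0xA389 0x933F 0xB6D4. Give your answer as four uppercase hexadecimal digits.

One's-complement addition (fold any carry out of bit 15 back into bit 0):
  0xDB00 + 0x7191 = 0x14C91 → wrap carry → 0x4C92
  0x4C92 + 0xD102 = 0x11D94 → wrap carry → 0x1D95
  0x1D95 + 0xFF38 = 0x11CCD → wrap carry → 0x1CCE
  0x1CCE + 0xA389 = 0x0C057
  0xC057 + 0x933F = 0x15396 → wrap carry → 0x5397
  0x5397 + 0xB6D4 = 0x10A6B → wrap carry → 0x0A6C
One's-complement sum = 0x0A6C.
Checksum = ~0x0A6C & 0xFFFF = 0xF593.

F593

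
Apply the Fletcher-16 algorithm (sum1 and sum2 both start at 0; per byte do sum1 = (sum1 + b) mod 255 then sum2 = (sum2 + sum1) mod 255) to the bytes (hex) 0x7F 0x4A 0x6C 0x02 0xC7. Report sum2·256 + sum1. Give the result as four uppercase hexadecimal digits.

Running sums (mod 255):
  after byte 0 (0x7F): sum1=127, sum2=127
  after byte 1 (0x4A): sum1=201, sum2=73
  after byte 2 (0x6C): sum1=54, sum2=127
  after byte 3 (0x02): sum1=56, sum2=183
  after byte 4 (0xC7): sum1=0, sum2=183
Checksum = sum2·256 + sum1 = 183·256 + 0 = 46848 = 0xB700.

B700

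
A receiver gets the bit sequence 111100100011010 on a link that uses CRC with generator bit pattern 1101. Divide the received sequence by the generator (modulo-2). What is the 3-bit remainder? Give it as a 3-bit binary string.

001

Modulo-2 division of 111100100011010 by 1101:
  pos 0: 1111 XOR 1101 = 0010
  pos 2: 1000 XOR 1101 = 0101
  pos 3: 1011 XOR 1101 = 0110
  pos 4: 1100 XOR 1101 = 0001
  pos 7: 1001 XOR 1101 = 0100
  pos 8: 1001 XOR 1101 = 0100
  pos 9: 1000 XOR 1101 = 0101
  pos 10: 1011 XOR 1101 = 0110
  pos 11: 1100 XOR 1101 = 0001
Remainder = 001 (nonzero — an error is detected).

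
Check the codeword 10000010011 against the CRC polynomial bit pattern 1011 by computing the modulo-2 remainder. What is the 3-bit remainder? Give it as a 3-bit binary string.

Modulo-2 division of 10000010011 by 1011:
  pos 0: 1000 XOR 1011 = 0011
  pos 2: 1100 XOR 1011 = 0111
  pos 3: 1111 XOR 1011 = 0100
  pos 4: 1000 XOR 1011 = 0011
  pos 6: 1101 XOR 1011 = 0110
  pos 7: 1101 XOR 1011 = 0110
Remainder = 110 (nonzero — an error is detected).

110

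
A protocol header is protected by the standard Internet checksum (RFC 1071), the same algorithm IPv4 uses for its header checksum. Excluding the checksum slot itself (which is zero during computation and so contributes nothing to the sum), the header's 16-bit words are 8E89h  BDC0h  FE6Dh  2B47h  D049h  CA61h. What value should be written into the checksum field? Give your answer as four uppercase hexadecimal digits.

One's-complement addition (fold any carry out of bit 15 back into bit 0):
  0x8E89 + 0xBDC0 = 0x14C49 → wrap carry → 0x4C4A
  0x4C4A + 0xFE6D = 0x14AB7 → wrap carry → 0x4AB8
  0x4AB8 + 0x2B47 = 0x075FF
  0x75FF + 0xD049 = 0x14648 → wrap carry → 0x4649
  0x4649 + 0xCA61 = 0x110AA → wrap carry → 0x10AB
One's-complement sum = 0x10AB.
Checksum = ~0x10AB & 0xFFFF = 0xEF54.

EF54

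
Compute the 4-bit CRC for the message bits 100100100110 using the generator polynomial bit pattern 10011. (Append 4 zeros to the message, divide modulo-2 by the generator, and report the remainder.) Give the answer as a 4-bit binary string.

1110

Append 4 zeros: 1001001001100000. Divide by 10011 (XOR where the leading bit is 1):
  pos 0: 10010 XOR 10011 = 00001
  pos 4: 10100 XOR 10011 = 00111
  pos 6: 11111 XOR 10011 = 01100
  pos 7: 11000 XOR 10011 = 01011
  pos 8: 10110 XOR 10011 = 00101
  pos 10: 10100 XOR 10011 = 00111
Remainder (last 4 bits) = 1110. This is the CRC / FCS.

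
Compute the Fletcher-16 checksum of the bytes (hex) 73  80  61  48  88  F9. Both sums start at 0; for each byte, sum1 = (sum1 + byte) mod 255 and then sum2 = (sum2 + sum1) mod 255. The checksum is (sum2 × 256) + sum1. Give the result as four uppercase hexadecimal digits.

Running sums (mod 255):
  after byte 0 (73): sum1=115, sum2=115
  after byte 1 (80): sum1=243, sum2=103
  after byte 2 (61): sum1=85, sum2=188
  after byte 3 (48): sum1=157, sum2=90
  after byte 4 (88): sum1=38, sum2=128
  after byte 5 (F9): sum1=32, sum2=160
Checksum = sum2·256 + sum1 = 160·256 + 32 = 40992 = 0xA020.

A020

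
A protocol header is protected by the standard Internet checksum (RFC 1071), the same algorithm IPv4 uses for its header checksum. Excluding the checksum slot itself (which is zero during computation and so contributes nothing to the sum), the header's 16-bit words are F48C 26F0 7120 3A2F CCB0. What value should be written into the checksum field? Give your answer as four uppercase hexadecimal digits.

6C82

One's-complement addition (fold any carry out of bit 15 back into bit 0):
  0xF48C + 0x26F0 = 0x11B7C → wrap carry → 0x1B7D
  0x1B7D + 0x7120 = 0x08C9D
  0x8C9D + 0x3A2F = 0x0C6CC
  0xC6CC + 0xCCB0 = 0x1937C → wrap carry → 0x937D
One's-complement sum = 0x937D.
Checksum = ~0x937D & 0xFFFF = 0x6C82.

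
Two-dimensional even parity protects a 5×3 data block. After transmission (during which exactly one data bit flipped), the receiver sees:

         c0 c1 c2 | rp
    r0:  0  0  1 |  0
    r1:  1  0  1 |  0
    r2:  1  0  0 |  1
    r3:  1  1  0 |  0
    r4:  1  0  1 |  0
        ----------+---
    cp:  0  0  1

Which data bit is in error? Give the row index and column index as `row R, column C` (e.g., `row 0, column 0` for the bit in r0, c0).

row 0, column 1

Recompute each row's even parity and compare to rp:
  r0: data parity 1, sent rp 0 → mismatch
  r1: data parity 0, sent rp 0 → ok
  r2: data parity 1, sent rp 1 → ok
  r3: data parity 0, sent rp 0 → ok
  r4: data parity 0, sent rp 0 → ok
Recompute each column's even parity and compare to cp:
  c0: data parity 0, sent cp 0 → ok
  c1: data parity 1, sent cp 0 → mismatch
  c2: data parity 1, sent cp 1 → ok
Exactly one row (r0) and one column (c1) fail → the flipped bit is at their intersection.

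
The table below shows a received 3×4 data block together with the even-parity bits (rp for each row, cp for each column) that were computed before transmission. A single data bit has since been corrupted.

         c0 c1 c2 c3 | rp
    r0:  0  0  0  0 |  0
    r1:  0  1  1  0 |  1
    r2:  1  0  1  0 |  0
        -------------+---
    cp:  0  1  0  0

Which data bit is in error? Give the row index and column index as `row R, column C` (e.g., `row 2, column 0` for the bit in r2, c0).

Recompute each row's even parity and compare to rp:
  r0: data parity 0, sent rp 0 → ok
  r1: data parity 0, sent rp 1 → mismatch
  r2: data parity 0, sent rp 0 → ok
Recompute each column's even parity and compare to cp:
  c0: data parity 1, sent cp 0 → mismatch
  c1: data parity 1, sent cp 1 → ok
  c2: data parity 0, sent cp 0 → ok
  c3: data parity 0, sent cp 0 → ok
Exactly one row (r1) and one column (c0) fail → the flipped bit is at their intersection.

row 1, column 0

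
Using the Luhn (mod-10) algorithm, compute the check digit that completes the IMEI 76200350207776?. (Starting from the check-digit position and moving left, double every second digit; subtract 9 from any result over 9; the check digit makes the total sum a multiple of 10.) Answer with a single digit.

Partial digits right→left: 6 7 7 7 0 2 0 5 3 0 0 2 6 7
Double every second digit counting from the check-digit position (so the 1st, 3rd, 5th, ... of the partial from the right).
  doubled (with −9 where >9): 3 5 0 0 6 0 3 → sum 17
  kept as-is: 7 7 2 5 0 2 7 → sum 30
Total = 17 + 30 = 47.
Check digit = (10 − (47 mod 10)) mod 10 = 3.

3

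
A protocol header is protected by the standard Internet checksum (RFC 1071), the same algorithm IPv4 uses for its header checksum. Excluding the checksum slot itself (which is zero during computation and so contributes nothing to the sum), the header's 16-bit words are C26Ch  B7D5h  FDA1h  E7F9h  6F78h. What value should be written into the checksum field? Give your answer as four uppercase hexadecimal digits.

One's-complement addition (fold any carry out of bit 15 back into bit 0):
  0xC26C + 0xB7D5 = 0x17A41 → wrap carry → 0x7A42
  0x7A42 + 0xFDA1 = 0x177E3 → wrap carry → 0x77E4
  0x77E4 + 0xE7F9 = 0x15FDD → wrap carry → 0x5FDE
  0x5FDE + 0x6F78 = 0x0CF56
One's-complement sum = 0xCF56.
Checksum = ~0xCF56 & 0xFFFF = 0x30A9.

30A9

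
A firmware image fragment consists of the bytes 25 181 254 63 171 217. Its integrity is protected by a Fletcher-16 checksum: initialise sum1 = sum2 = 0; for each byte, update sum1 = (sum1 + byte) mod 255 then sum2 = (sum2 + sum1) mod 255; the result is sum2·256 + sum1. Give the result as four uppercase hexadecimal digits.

0E92

Running sums (mod 255):
  after byte 0 (25): sum1=25, sum2=25
  after byte 1 (181): sum1=206, sum2=231
  after byte 2 (254): sum1=205, sum2=181
  after byte 3 (63): sum1=13, sum2=194
  after byte 4 (171): sum1=184, sum2=123
  after byte 5 (217): sum1=146, sum2=14
Checksum = sum2·256 + sum1 = 14·256 + 146 = 3730 = 0x0E92.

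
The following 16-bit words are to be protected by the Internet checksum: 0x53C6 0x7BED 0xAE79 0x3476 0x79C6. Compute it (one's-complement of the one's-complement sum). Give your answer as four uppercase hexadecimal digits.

One's-complement addition (fold any carry out of bit 15 back into bit 0):
  0x53C6 + 0x7BED = 0x0CFB3
  0xCFB3 + 0xAE79 = 0x17E2C → wrap carry → 0x7E2D
  0x7E2D + 0x3476 = 0x0B2A3
  0xB2A3 + 0x79C6 = 0x12C69 → wrap carry → 0x2C6A
One's-complement sum = 0x2C6A.
Checksum = ~0x2C6A & 0xFFFF = 0xD395.

D395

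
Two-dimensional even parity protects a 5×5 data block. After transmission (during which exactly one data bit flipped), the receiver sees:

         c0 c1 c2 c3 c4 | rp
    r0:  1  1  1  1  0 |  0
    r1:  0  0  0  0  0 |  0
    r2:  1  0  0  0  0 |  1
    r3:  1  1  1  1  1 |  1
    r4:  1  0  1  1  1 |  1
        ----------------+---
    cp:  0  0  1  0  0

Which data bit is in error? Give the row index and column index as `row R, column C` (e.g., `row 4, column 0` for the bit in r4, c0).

row 4, column 3

Recompute each row's even parity and compare to rp:
  r0: data parity 0, sent rp 0 → ok
  r1: data parity 0, sent rp 0 → ok
  r2: data parity 1, sent rp 1 → ok
  r3: data parity 1, sent rp 1 → ok
  r4: data parity 0, sent rp 1 → mismatch
Recompute each column's even parity and compare to cp:
  c0: data parity 0, sent cp 0 → ok
  c1: data parity 0, sent cp 0 → ok
  c2: data parity 1, sent cp 1 → ok
  c3: data parity 1, sent cp 0 → mismatch
  c4: data parity 0, sent cp 0 → ok
Exactly one row (r4) and one column (c3) fail → the flipped bit is at their intersection.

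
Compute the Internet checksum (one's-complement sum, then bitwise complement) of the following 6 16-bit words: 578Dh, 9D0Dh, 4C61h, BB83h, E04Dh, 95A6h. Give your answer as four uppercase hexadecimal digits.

One's-complement addition (fold any carry out of bit 15 back into bit 0):
  0x578D + 0x9D0D = 0x0F49A
  0xF49A + 0x4C61 = 0x140FB → wrap carry → 0x40FC
  0x40FC + 0xBB83 = 0x0FC7F
  0xFC7F + 0xE04D = 0x1DCCC → wrap carry → 0xDCCD
  0xDCCD + 0x95A6 = 0x17273 → wrap carry → 0x7274
One's-complement sum = 0x7274.
Checksum = ~0x7274 & 0xFFFF = 0x8D8B.

8D8B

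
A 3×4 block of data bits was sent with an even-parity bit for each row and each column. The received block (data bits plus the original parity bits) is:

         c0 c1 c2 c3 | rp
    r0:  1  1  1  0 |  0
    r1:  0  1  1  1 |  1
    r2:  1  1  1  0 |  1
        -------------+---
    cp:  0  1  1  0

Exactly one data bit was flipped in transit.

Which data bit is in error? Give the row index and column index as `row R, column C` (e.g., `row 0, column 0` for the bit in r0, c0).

row 0, column 3

Recompute each row's even parity and compare to rp:
  r0: data parity 1, sent rp 0 → mismatch
  r1: data parity 1, sent rp 1 → ok
  r2: data parity 1, sent rp 1 → ok
Recompute each column's even parity and compare to cp:
  c0: data parity 0, sent cp 0 → ok
  c1: data parity 1, sent cp 1 → ok
  c2: data parity 1, sent cp 1 → ok
  c3: data parity 1, sent cp 0 → mismatch
Exactly one row (r0) and one column (c3) fail → the flipped bit is at their intersection.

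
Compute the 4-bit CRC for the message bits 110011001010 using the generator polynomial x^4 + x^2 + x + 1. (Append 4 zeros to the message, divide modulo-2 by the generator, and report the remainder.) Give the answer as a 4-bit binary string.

0011

Append 4 zeros: 1100110010100000. Divide by 10111 (XOR where the leading bit is 1):
  pos 0: 11001 XOR 10111 = 01110
  pos 1: 11101 XOR 10111 = 01010
  pos 2: 10100 XOR 10111 = 00011
  pos 5: 11010 XOR 10111 = 01101
  pos 6: 11011 XOR 10111 = 01100
  pos 7: 11000 XOR 10111 = 01111
  pos 8: 11110 XOR 10111 = 01001
  pos 9: 10010 XOR 10111 = 00101
  pos 11: 10100 XOR 10111 = 00011
Remainder (last 4 bits) = 0011. This is the CRC / FCS.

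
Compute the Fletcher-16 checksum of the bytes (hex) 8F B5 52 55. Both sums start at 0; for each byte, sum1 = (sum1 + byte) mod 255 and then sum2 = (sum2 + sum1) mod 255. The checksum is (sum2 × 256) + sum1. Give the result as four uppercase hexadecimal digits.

59EC

Running sums (mod 255):
  after byte 0 (8F): sum1=143, sum2=143
  after byte 1 (B5): sum1=69, sum2=212
  after byte 2 (52): sum1=151, sum2=108
  after byte 3 (55): sum1=236, sum2=89
Checksum = sum2·256 + sum1 = 89·256 + 236 = 23020 = 0x59EC.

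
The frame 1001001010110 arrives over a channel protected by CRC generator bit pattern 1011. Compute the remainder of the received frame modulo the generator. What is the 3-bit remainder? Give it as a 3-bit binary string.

Modulo-2 division of 1001001010110 by 1011:
  pos 0: 1001 XOR 1011 = 0010
  pos 2: 1000 XOR 1011 = 0011
  pos 4: 1110 XOR 1011 = 0101
  pos 5: 1011 XOR 1011 = 0000
Remainder = 110 (nonzero — an error is detected).

110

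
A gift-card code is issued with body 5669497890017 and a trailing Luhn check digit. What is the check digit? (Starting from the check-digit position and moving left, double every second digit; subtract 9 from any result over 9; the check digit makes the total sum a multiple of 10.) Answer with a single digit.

Partial digits right→left: 7 1 0 0 9 8 7 9 4 9 6 6 5
Double every second digit counting from the check-digit position (so the 1st, 3rd, 5th, ... of the partial from the right).
  doubled (with −9 where >9): 5 0 9 5 8 3 1 → sum 31
  kept as-is: 1 0 8 9 9 6 → sum 33
Total = 31 + 33 = 64.
Check digit = (10 − (64 mod 10)) mod 10 = 6.

6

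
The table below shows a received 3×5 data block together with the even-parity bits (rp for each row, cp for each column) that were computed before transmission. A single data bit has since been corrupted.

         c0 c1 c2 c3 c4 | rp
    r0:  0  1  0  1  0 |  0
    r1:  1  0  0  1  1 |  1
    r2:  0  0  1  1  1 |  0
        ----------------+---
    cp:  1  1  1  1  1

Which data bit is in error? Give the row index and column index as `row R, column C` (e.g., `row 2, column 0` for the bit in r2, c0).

row 2, column 4

Recompute each row's even parity and compare to rp:
  r0: data parity 0, sent rp 0 → ok
  r1: data parity 1, sent rp 1 → ok
  r2: data parity 1, sent rp 0 → mismatch
Recompute each column's even parity and compare to cp:
  c0: data parity 1, sent cp 1 → ok
  c1: data parity 1, sent cp 1 → ok
  c2: data parity 1, sent cp 1 → ok
  c3: data parity 1, sent cp 1 → ok
  c4: data parity 0, sent cp 1 → mismatch
Exactly one row (r2) and one column (c4) fail → the flipped bit is at their intersection.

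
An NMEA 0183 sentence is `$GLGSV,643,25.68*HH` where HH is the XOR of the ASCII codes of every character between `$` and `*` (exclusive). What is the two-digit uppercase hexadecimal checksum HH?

5F

XOR the ASCII codes of the payload characters:
  'G' = 0x47 → acc = 0x47
  'L' = 0x4C → acc = 0x0B
  'G' = 0x47 → acc = 0x4C
  'S' = 0x53 → acc = 0x1F
  'V' = 0x56 → acc = 0x49
  ',' = 0x2C → acc = 0x65
  '6' = 0x36 → acc = 0x53
  '4' = 0x34 → acc = 0x67
  '3' = 0x33 → acc = 0x54
  ',' = 0x2C → acc = 0x78
  '2' = 0x32 → acc = 0x4A
  '5' = 0x35 → acc = 0x7F
  '.' = 0x2E → acc = 0x51
  '6' = 0x36 → acc = 0x67
  '8' = 0x38 → acc = 0x5F
Checksum = 0x5F.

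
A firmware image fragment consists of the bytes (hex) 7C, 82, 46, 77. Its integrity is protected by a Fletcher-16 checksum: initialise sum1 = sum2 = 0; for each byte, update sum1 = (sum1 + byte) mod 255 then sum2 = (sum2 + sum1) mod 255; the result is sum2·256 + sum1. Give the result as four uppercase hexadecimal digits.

Running sums (mod 255):
  after byte 0 (7C): sum1=124, sum2=124
  after byte 1 (82): sum1=254, sum2=123
  after byte 2 (46): sum1=69, sum2=192
  after byte 3 (77): sum1=188, sum2=125
Checksum = sum2·256 + sum1 = 125·256 + 188 = 32188 = 0x7DBC.

7DBC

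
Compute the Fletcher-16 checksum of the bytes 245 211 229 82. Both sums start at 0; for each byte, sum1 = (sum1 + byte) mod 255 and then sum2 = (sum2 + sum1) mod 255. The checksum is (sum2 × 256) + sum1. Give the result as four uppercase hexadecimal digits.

Running sums (mod 255):
  after byte 0 (245): sum1=245, sum2=245
  after byte 1 (211): sum1=201, sum2=191
  after byte 2 (229): sum1=175, sum2=111
  after byte 3 (82): sum1=2, sum2=113
Checksum = sum2·256 + sum1 = 113·256 + 2 = 28930 = 0x7102.

7102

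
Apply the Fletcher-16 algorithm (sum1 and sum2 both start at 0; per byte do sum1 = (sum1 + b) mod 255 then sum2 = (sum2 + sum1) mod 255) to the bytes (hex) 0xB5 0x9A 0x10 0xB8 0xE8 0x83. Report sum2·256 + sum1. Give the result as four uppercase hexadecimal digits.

Running sums (mod 255):
  after byte 0 (0xB5): sum1=181, sum2=181
  after byte 1 (0x9A): sum1=80, sum2=6
  after byte 2 (0x10): sum1=96, sum2=102
  after byte 3 (0xB8): sum1=25, sum2=127
  after byte 4 (0xE8): sum1=2, sum2=129
  after byte 5 (0x83): sum1=133, sum2=7
Checksum = sum2·256 + sum1 = 7·256 + 133 = 1925 = 0x0785.

0785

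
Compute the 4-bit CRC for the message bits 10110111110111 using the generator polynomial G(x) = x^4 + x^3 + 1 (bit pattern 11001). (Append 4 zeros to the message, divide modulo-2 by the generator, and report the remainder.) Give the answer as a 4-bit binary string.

Append 4 zeros: 101101111101110000. Divide by 11001 (XOR where the leading bit is 1):
  pos 0: 10110 XOR 11001 = 01111
  pos 1: 11111 XOR 11001 = 00110
  pos 3: 11011 XOR 11001 = 00010
  pos 6: 10110 XOR 11001 = 01111
  pos 7: 11111 XOR 11001 = 00110
  pos 9: 11011 XOR 11001 = 00010
  pos 12: 10000 XOR 11001 = 01001
  pos 13: 10010 XOR 11001 = 01011
Remainder (last 4 bits) = 1011. This is the CRC / FCS.

1011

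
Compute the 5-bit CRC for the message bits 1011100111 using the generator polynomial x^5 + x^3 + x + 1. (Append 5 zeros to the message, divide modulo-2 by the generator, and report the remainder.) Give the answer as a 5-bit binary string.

Append 5 zeros: 101110011100000. Divide by 101011 (XOR where the leading bit is 1):
  pos 0: 101110 XOR 101011 = 000101
  pos 3: 101011 XOR 101011 = 000000
  pos 9: 100000 XOR 101011 = 001011
Remainder (last 5 bits) = 01011. This is the CRC / FCS.

01011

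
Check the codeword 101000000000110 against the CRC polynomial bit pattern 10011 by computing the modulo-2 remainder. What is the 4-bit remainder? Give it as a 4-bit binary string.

0000

Modulo-2 division of 101000000000110 by 10011:
  pos 0: 10100 XOR 10011 = 00111
  pos 2: 11100 XOR 10011 = 01111
  pos 3: 11110 XOR 10011 = 01101
  pos 4: 11010 XOR 10011 = 01001
  pos 5: 10010 XOR 10011 = 00001
  pos 9: 10011 XOR 10011 = 00000
Remainder = 0000 (zero — the frame passes the CRC check).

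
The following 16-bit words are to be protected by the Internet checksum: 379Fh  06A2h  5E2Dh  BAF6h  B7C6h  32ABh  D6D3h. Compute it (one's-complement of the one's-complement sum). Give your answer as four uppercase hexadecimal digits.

One's-complement addition (fold any carry out of bit 15 back into bit 0):
  0x379F + 0x06A2 = 0x03E41
  0x3E41 + 0x5E2D = 0x09C6E
  0x9C6E + 0xBAF6 = 0x15764 → wrap carry → 0x5765
  0x5765 + 0xB7C6 = 0x10F2B → wrap carry → 0x0F2C
  0x0F2C + 0x32AB = 0x041D7
  0x41D7 + 0xD6D3 = 0x118AA → wrap carry → 0x18AB
One's-complement sum = 0x18AB.
Checksum = ~0x18AB & 0xFFFF = 0xE754.

E754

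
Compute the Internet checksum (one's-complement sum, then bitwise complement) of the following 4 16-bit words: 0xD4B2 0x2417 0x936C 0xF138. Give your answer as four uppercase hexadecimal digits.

One's-complement addition (fold any carry out of bit 15 back into bit 0):
  0xD4B2 + 0x2417 = 0x0F8C9
  0xF8C9 + 0x936C = 0x18C35 → wrap carry → 0x8C36
  0x8C36 + 0xF138 = 0x17D6E → wrap carry → 0x7D6F
One's-complement sum = 0x7D6F.
Checksum = ~0x7D6F & 0xFFFF = 0x8290.

8290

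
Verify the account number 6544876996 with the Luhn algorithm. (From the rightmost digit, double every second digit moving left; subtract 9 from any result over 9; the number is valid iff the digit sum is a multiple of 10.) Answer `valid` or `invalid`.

From the right, keep odd positions and double even positions (subtract 9 from any doubled value over 9):
  doubled (positions 2,4,...): 9 3 7 8 3 → sum 30
  kept (positions 1,3,...): 6 9 7 4 5 → sum 31
Total = 61.
61 mod 10 = 1, so the number is invalid.

invalid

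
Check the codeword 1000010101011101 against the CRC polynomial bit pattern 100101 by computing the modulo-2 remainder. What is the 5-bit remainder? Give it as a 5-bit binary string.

Modulo-2 division of 1000010101011101 by 100101:
  pos 0: 100001 XOR 100101 = 000100
  pos 3: 100010 XOR 100101 = 000111
  pos 6: 111101 XOR 100101 = 011000
  pos 7: 110001 XOR 100101 = 010100
  pos 8: 101001 XOR 100101 = 001100
  pos 10: 110001 XOR 100101 = 010100
Remainder = 10100 (nonzero — an error is detected).

10100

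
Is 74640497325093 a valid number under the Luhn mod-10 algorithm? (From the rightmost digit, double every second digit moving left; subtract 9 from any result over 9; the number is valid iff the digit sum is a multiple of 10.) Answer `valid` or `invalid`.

invalid

From the right, keep odd positions and double even positions (subtract 9 from any doubled value over 9):
  doubled (positions 2,4,...): 9 1 6 9 0 3 5 → sum 33
  kept (positions 1,3,...): 3 0 2 7 4 4 4 → sum 24
Total = 57.
57 mod 10 = 7, so the number is invalid.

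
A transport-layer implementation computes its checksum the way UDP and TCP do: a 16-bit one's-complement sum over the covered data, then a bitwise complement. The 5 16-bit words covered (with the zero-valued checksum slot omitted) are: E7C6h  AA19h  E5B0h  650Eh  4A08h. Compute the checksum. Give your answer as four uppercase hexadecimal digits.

One's-complement addition (fold any carry out of bit 15 back into bit 0):
  0xE7C6 + 0xAA19 = 0x191DF → wrap carry → 0x91E0
  0x91E0 + 0xE5B0 = 0x17790 → wrap carry → 0x7791
  0x7791 + 0x650E = 0x0DC9F
  0xDC9F + 0x4A08 = 0x126A7 → wrap carry → 0x26A8
One's-complement sum = 0x26A8.
Checksum = ~0x26A8 & 0xFFFF = 0xD957.

D957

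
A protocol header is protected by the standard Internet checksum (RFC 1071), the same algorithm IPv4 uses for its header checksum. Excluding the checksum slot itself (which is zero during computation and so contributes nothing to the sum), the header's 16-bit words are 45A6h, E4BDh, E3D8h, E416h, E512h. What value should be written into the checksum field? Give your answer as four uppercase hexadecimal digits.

2899

One's-complement addition (fold any carry out of bit 15 back into bit 0):
  0x45A6 + 0xE4BD = 0x12A63 → wrap carry → 0x2A64
  0x2A64 + 0xE3D8 = 0x10E3C → wrap carry → 0x0E3D
  0x0E3D + 0xE416 = 0x0F253
  0xF253 + 0xE512 = 0x1D765 → wrap carry → 0xD766
One's-complement sum = 0xD766.
Checksum = ~0xD766 & 0xFFFF = 0x2899.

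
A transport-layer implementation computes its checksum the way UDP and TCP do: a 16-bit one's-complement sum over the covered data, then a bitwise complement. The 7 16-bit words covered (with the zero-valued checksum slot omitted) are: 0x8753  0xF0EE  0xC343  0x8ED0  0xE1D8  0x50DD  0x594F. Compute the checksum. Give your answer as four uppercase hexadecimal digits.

A9A3

One's-complement addition (fold any carry out of bit 15 back into bit 0):
  0x8753 + 0xF0EE = 0x17841 → wrap carry → 0x7842
  0x7842 + 0xC343 = 0x13B85 → wrap carry → 0x3B86
  0x3B86 + 0x8ED0 = 0x0CA56
  0xCA56 + 0xE1D8 = 0x1AC2E → wrap carry → 0xAC2F
  0xAC2F + 0x50DD = 0x0FD0C
  0xFD0C + 0x594F = 0x1565B → wrap carry → 0x565C
One's-complement sum = 0x565C.
Checksum = ~0x565C & 0xFFFF = 0xA9A3.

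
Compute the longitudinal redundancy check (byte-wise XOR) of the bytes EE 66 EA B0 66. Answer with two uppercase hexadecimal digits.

B4

XOR the bytes together:
  start with 0xEE
  0xEE ⊕ 0x66 = 0x88
  0x88 ⊕ 0xEA = 0x62
  0x62 ⊕ 0xB0 = 0xD2
  0xD2 ⊕ 0x66 = 0xB4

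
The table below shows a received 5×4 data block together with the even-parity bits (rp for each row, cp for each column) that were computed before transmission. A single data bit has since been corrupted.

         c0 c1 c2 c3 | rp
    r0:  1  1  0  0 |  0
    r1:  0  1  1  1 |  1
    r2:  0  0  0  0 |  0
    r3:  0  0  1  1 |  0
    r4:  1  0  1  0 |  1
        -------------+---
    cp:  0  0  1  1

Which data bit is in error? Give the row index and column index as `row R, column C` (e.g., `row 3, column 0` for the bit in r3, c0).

row 4, column 3

Recompute each row's even parity and compare to rp:
  r0: data parity 0, sent rp 0 → ok
  r1: data parity 1, sent rp 1 → ok
  r2: data parity 0, sent rp 0 → ok
  r3: data parity 0, sent rp 0 → ok
  r4: data parity 0, sent rp 1 → mismatch
Recompute each column's even parity and compare to cp:
  c0: data parity 0, sent cp 0 → ok
  c1: data parity 0, sent cp 0 → ok
  c2: data parity 1, sent cp 1 → ok
  c3: data parity 0, sent cp 1 → mismatch
Exactly one row (r4) and one column (c3) fail → the flipped bit is at their intersection.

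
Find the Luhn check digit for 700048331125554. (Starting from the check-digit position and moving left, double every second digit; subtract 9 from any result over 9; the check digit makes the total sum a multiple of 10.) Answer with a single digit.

Partial digits right→left: 4 5 5 5 2 1 1 3 3 8 4 0 0 0 7
Double every second digit counting from the check-digit position (so the 1st, 3rd, 5th, ... of the partial from the right).
  doubled (with −9 where >9): 8 1 4 2 6 8 0 5 → sum 34
  kept as-is: 5 5 1 3 8 0 0 → sum 22
Total = 34 + 22 = 56.
Check digit = (10 − (56 mod 10)) mod 10 = 4.

4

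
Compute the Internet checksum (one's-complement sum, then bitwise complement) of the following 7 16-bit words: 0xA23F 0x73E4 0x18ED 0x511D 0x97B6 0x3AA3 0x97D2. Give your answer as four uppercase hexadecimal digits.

One's-complement addition (fold any carry out of bit 15 back into bit 0):
  0xA23F + 0x73E4 = 0x11623 → wrap carry → 0x1624
  0x1624 + 0x18ED = 0x02F11
  0x2F11 + 0x511D = 0x0802E
  0x802E + 0x97B6 = 0x117E4 → wrap carry → 0x17E5
  0x17E5 + 0x3AA3 = 0x05288
  0x5288 + 0x97D2 = 0x0EA5A
One's-complement sum = 0xEA5A.
Checksum = ~0xEA5A & 0xFFFF = 0x15A5.

15A5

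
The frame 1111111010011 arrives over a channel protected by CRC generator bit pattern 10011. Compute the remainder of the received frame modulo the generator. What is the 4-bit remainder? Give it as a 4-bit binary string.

1110

Modulo-2 division of 1111111010011 by 10011:
  pos 0: 11111 XOR 10011 = 01100
  pos 1: 11001 XOR 10011 = 01010
  pos 2: 10101 XOR 10011 = 00110
  pos 4: 11001 XOR 10011 = 01010
  pos 5: 10100 XOR 10011 = 00111
  pos 7: 11101 XOR 10011 = 01110
  pos 8: 11101 XOR 10011 = 01110
Remainder = 1110 (nonzero — an error is detected).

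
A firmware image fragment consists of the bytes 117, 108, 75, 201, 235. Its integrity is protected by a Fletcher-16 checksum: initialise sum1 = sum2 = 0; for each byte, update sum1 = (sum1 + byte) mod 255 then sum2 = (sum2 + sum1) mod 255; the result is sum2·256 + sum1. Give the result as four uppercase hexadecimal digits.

Running sums (mod 255):
  after byte 0 (117): sum1=117, sum2=117
  after byte 1 (108): sum1=225, sum2=87
  after byte 2 (75): sum1=45, sum2=132
  after byte 3 (201): sum1=246, sum2=123
  after byte 4 (235): sum1=226, sum2=94
Checksum = sum2·256 + sum1 = 94·256 + 226 = 24290 = 0x5EE2.

5EE2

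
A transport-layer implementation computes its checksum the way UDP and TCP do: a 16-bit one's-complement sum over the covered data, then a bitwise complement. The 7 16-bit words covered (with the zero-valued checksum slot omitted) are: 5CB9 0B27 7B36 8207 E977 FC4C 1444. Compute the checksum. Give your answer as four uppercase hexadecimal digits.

One's-complement addition (fold any carry out of bit 15 back into bit 0):
  0x5CB9 + 0x0B27 = 0x067E0
  0x67E0 + 0x7B36 = 0x0E316
  0xE316 + 0x8207 = 0x1651D → wrap carry → 0x651E
  0x651E + 0xE977 = 0x14E95 → wrap carry → 0x4E96
  0x4E96 + 0xFC4C = 0x14AE2 → wrap carry → 0x4AE3
  0x4AE3 + 0x1444 = 0x05F27
One's-complement sum = 0x5F27.
Checksum = ~0x5F27 & 0xFFFF = 0xA0D8.

A0D8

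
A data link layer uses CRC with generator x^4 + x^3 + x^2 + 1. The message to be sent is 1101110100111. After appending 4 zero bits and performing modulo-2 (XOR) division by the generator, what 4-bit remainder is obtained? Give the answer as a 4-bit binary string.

Append 4 zeros: 11011101001110000. Divide by 11101 (XOR where the leading bit is 1):
  pos 0: 11011 XOR 11101 = 00110
  pos 2: 11010 XOR 11101 = 00111
  pos 4: 11110 XOR 11101 = 00011
  pos 7: 11011 XOR 11101 = 00110
  pos 9: 11010 XOR 11101 = 00111
  pos 11: 11100 XOR 11101 = 00001
Remainder (last 4 bits) = 0010. This is the CRC / FCS.

0010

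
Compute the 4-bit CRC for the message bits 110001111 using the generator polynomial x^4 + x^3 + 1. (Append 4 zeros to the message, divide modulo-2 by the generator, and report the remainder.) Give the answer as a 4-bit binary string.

Append 4 zeros: 1100011110000. Divide by 11001 (XOR where the leading bit is 1):
  pos 0: 11000 XOR 11001 = 00001
  pos 4: 11111 XOR 11001 = 00110
  pos 6: 11000 XOR 11001 = 00001
Remainder (last 4 bits) = 0100. This is the CRC / FCS.

0100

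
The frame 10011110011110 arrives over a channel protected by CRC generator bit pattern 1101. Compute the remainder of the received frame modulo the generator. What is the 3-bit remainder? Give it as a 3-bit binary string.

000

Modulo-2 division of 10011110011110 by 1101:
  pos 0: 1001 XOR 1101 = 0100
  pos 1: 1001 XOR 1101 = 0100
  pos 2: 1001 XOR 1101 = 0100
  pos 3: 1001 XOR 1101 = 0100
  pos 4: 1000 XOR 1101 = 0101
  pos 5: 1010 XOR 1101 = 0111
  pos 6: 1111 XOR 1101 = 0010
  pos 8: 1011 XOR 1101 = 0110
  pos 9: 1101 XOR 1101 = 0000
Remainder = 000 (zero — the frame passes the CRC check).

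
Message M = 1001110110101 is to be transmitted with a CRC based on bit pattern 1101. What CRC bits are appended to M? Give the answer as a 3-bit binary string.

110

Append 3 zeros: 1001110110101000. Divide by 1101 (XOR where the leading bit is 1):
  pos 0: 1001 XOR 1101 = 0100
  pos 1: 1001 XOR 1101 = 0100
  pos 2: 1001 XOR 1101 = 0100
  pos 3: 1000 XOR 1101 = 0101
  pos 4: 1011 XOR 1101 = 0110
  pos 5: 1101 XOR 1101 = 0000
  pos 10: 1010 XOR 1101 = 0111
  pos 11: 1110 XOR 1101 = 0011
Remainder (last 3 bits) = 110. This is the CRC / FCS.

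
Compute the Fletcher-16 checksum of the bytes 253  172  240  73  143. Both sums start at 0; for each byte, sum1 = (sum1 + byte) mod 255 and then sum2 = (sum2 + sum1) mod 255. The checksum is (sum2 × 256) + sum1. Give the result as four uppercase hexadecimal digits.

9D74

Running sums (mod 255):
  after byte 0 (253): sum1=253, sum2=253
  after byte 1 (172): sum1=170, sum2=168
  after byte 2 (240): sum1=155, sum2=68
  after byte 3 (73): sum1=228, sum2=41
  after byte 4 (143): sum1=116, sum2=157
Checksum = sum2·256 + sum1 = 157·256 + 116 = 40308 = 0x9D74.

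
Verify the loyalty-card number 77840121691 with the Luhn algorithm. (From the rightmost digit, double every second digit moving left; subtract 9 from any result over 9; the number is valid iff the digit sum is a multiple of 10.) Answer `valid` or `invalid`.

valid

From the right, keep odd positions and double even positions (subtract 9 from any doubled value over 9):
  doubled (positions 2,4,...): 9 2 2 8 5 → sum 26
  kept (positions 1,3,...): 1 6 2 0 8 7 → sum 24
Total = 50.
50 mod 10 = 0, so the number is valid.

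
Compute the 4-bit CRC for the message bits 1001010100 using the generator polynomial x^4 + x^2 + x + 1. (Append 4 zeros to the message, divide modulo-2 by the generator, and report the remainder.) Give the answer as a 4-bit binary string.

Append 4 zeros: 10010101000000. Divide by 10111 (XOR where the leading bit is 1):
  pos 0: 10010 XOR 10111 = 00101
  pos 2: 10110 XOR 10111 = 00001
  pos 6: 11000 XOR 10111 = 01111
  pos 7: 11110 XOR 10111 = 01001
  pos 8: 10010 XOR 10111 = 00101
Remainder (last 4 bits) = 1010. This is the CRC / FCS.

1010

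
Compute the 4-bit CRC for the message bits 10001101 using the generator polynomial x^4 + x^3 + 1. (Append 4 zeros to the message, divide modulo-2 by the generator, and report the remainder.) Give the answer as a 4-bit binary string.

Append 4 zeros: 100011010000. Divide by 11001 (XOR where the leading bit is 1):
  pos 0: 10001 XOR 11001 = 01000
  pos 1: 10001 XOR 11001 = 01000
  pos 2: 10000 XOR 11001 = 01001
  pos 3: 10011 XOR 11001 = 01010
  pos 4: 10100 XOR 11001 = 01101
  pos 5: 11010 XOR 11001 = 00011
Remainder (last 4 bits) = 1100. This is the CRC / FCS.

1100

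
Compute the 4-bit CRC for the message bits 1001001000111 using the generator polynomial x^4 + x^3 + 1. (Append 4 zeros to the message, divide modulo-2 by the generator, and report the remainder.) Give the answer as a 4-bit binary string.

Append 4 zeros: 10010010001110000. Divide by 11001 (XOR where the leading bit is 1):
  pos 0: 10010 XOR 11001 = 01011
  pos 1: 10110 XOR 11001 = 01111
  pos 2: 11111 XOR 11001 = 00110
  pos 4: 11000 XOR 11001 = 00001
  pos 8: 10111 XOR 11001 = 01110
  pos 9: 11100 XOR 11001 = 00101
  pos 11: 10100 XOR 11001 = 01101
  pos 12: 11010 XOR 11001 = 00011
Remainder (last 4 bits) = 0011. This is the CRC / FCS.

0011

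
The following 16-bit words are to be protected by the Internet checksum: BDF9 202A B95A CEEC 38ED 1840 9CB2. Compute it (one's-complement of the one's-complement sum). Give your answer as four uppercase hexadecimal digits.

One's-complement addition (fold any carry out of bit 15 back into bit 0):
  0xBDF9 + 0x202A = 0x0DE23
  0xDE23 + 0xB95A = 0x1977D → wrap carry → 0x977E
  0x977E + 0xCEEC = 0x1666A → wrap carry → 0x666B
  0x666B + 0x38ED = 0x09F58
  0x9F58 + 0x1840 = 0x0B798
  0xB798 + 0x9CB2 = 0x1544A → wrap carry → 0x544B
One's-complement sum = 0x544B.
Checksum = ~0x544B & 0xFFFF = 0xABB4.

ABB4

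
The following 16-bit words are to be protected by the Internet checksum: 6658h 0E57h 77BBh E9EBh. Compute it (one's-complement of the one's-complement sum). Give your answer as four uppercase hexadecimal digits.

29A9

One's-complement addition (fold any carry out of bit 15 back into bit 0):
  0x6658 + 0x0E57 = 0x074AF
  0x74AF + 0x77BB = 0x0EC6A
  0xEC6A + 0xE9EB = 0x1D655 → wrap carry → 0xD656
One's-complement sum = 0xD656.
Checksum = ~0xD656 & 0xFFFF = 0x29A9.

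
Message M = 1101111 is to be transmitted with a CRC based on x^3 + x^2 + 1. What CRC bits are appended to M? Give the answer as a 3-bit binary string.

001

Append 3 zeros: 1101111000. Divide by 1101 (XOR where the leading bit is 1):
  pos 0: 1101 XOR 1101 = 0000
  pos 4: 1110 XOR 1101 = 0011
  pos 6: 1100 XOR 1101 = 0001
Remainder (last 3 bits) = 001. This is the CRC / FCS.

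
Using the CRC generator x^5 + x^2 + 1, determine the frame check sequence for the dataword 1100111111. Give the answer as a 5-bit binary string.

11100

Append 5 zeros: 110011111100000. Divide by 100101 (XOR where the leading bit is 1):
  pos 0: 110011 XOR 100101 = 010110
  pos 1: 101101 XOR 100101 = 001000
  pos 3: 100011 XOR 100101 = 000110
  pos 6: 110100 XOR 100101 = 010001
  pos 7: 100010 XOR 100101 = 000111
Remainder (last 5 bits) = 11100. This is the CRC / FCS.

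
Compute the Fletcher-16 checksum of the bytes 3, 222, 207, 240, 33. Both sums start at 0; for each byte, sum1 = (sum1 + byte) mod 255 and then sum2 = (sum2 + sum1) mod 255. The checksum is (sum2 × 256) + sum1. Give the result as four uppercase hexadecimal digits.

FCC3

Running sums (mod 255):
  after byte 0 (3): sum1=3, sum2=3
  after byte 1 (222): sum1=225, sum2=228
  after byte 2 (207): sum1=177, sum2=150
  after byte 3 (240): sum1=162, sum2=57
  after byte 4 (33): sum1=195, sum2=252
Checksum = sum2·256 + sum1 = 252·256 + 195 = 64707 = 0xFCC3.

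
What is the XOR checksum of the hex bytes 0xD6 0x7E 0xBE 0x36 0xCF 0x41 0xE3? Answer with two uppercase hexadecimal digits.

XOR the bytes together:
  start with 0xD6
  0xD6 ⊕ 0x7E = 0xA8
  0xA8 ⊕ 0xBE = 0x16
  0x16 ⊕ 0x36 = 0x20
  0x20 ⊕ 0xCF = 0xEF
  0xEF ⊕ 0x41 = 0xAE
  0xAE ⊕ 0xE3 = 0x4D

4D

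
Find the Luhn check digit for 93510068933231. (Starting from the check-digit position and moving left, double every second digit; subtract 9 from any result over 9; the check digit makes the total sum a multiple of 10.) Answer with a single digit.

8

Partial digits right→left: 1 3 2 3 3 9 8 6 0 0 1 5 3 9
Double every second digit counting from the check-digit position (so the 1st, 3rd, 5th, ... of the partial from the right).
  doubled (with −9 where >9): 2 4 6 7 0 2 6 → sum 27
  kept as-is: 3 3 9 6 0 5 9 → sum 35
Total = 27 + 35 = 62.
Check digit = (10 − (62 mod 10)) mod 10 = 8.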